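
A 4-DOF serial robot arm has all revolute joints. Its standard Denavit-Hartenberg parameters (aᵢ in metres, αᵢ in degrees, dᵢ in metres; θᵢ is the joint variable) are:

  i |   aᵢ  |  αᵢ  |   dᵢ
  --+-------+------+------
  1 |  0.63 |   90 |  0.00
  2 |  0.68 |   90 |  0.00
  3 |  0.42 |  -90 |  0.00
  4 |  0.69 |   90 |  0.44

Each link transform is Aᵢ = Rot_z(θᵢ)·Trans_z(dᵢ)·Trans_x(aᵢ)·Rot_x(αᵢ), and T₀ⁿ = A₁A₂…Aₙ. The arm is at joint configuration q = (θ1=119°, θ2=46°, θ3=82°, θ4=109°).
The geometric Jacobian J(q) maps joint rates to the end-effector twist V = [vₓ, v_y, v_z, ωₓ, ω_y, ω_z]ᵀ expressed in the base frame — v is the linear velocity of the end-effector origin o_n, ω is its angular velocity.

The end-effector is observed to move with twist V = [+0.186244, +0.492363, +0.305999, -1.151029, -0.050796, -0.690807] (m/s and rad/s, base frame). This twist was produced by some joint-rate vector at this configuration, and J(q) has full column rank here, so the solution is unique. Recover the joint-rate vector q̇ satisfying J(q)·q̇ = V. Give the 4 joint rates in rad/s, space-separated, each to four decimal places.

-0.7620 -0.9740 0.3200 -0.4120

o_n = [0.0534, 0.4290, 0.6485]
J₁: ẑ×o_n = [-0.4290, 0.0534, 0.0000], ω = ẑ
J2: z=[0.8746, 0.4848, 0.0000] o=[-0.3054, 0.5510, 0.0000] → [0.3144, -0.5672, -0.2807, 0.8746, 0.4848, 0.0000]
J3: z=[-0.3487, 0.6291, -0.6947] o=[-0.5344, 0.9642, 0.4892] → [-0.2715, -0.3528, -0.1832, -0.3487, 0.6291, -0.6947]
J4: z=[0.4552, -0.5342, -0.7123] o=[-0.1904, 1.2013, 0.5312] → [-0.6128, -0.2270, -0.2214, 0.4552, -0.5342, -0.7123]
q̇ = J⁺·V = [-0.7620, -0.9740, 0.3200, -0.4120]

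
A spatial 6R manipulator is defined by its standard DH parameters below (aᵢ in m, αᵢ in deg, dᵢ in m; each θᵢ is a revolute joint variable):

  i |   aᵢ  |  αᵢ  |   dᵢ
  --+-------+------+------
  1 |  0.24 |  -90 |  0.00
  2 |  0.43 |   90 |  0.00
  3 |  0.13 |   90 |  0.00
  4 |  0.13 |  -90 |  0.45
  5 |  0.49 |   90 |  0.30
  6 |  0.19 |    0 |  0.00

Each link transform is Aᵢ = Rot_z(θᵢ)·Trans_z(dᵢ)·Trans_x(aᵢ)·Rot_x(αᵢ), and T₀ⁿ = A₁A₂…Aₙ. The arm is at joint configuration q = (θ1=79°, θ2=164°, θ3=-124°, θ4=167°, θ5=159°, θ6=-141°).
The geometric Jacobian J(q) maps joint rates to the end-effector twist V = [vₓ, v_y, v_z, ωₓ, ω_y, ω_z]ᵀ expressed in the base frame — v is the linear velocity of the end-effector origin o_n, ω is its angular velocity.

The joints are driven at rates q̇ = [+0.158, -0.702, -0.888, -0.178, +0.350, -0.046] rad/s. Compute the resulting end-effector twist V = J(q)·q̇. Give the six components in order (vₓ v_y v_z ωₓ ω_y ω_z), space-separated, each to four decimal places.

-0.4672 0.0663 0.0296 0.6204 -0.6107 1.3025

o_n = [0.0768, 0.1630, 0.2085]
J₁: ẑ×o_n = [-0.1630, 0.0768, 0.0000], ω = ẑ
J2: z=[-0.9816, 0.1908, 0.0000] o=[0.0458, 0.2356, 0.0000] → [0.0398, 0.2047, 0.0653, -0.9816, 0.1908, 0.0000]
J3: z=[0.0526, 0.2706, -0.9613] o=[-0.0331, -0.1702, -0.1185] → [0.4087, -0.1228, -0.0122, 0.0526, 0.2706, -0.9613]
J4: z=[-0.3969, 0.8890, 0.2285] o=[0.0861, -0.1221, -0.0985] → [0.2078, 0.1197, -0.1049, -0.3969, 0.8890, 0.2285]
J5: z=[-0.2574, -0.3468, 0.9020] o=[-0.2071, 0.2390, -0.0433] → [-0.0187, 0.3208, 0.1180, -0.2574, -0.3468, 0.9020]
J6: z=[0.0548, -0.9371, -0.3446] o=[0.1884, 0.1157, 0.3548] → [0.1534, 0.0465, -0.1021, 0.0548, -0.9371, -0.3446]
V = J·q̇ = [-0.4672, 0.0663, 0.0296, 0.6204, -0.6107, 1.3025]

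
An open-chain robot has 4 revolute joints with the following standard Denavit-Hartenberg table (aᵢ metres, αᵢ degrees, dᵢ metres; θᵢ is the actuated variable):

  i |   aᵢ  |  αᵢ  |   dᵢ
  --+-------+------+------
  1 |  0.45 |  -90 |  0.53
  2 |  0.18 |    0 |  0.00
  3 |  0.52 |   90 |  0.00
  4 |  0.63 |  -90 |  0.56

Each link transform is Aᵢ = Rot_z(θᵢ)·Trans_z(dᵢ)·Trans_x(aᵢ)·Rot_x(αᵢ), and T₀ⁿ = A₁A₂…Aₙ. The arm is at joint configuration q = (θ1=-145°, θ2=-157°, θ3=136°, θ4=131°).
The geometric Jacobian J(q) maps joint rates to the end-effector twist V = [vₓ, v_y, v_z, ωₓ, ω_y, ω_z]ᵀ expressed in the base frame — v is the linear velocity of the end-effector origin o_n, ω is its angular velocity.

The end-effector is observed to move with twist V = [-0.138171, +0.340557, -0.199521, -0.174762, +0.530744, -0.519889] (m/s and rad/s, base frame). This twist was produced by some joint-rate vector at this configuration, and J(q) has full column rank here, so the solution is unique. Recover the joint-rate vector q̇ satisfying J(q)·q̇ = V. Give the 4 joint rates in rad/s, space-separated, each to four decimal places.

o_n = [0.1226, -0.4946, 1.1614]
J₁: ẑ×o_n = [0.4946, 0.1226, -0.0000], ω = ẑ
J2: z=[0.5736, -0.8192, 0.0000] o=[-0.3686, -0.2581, 0.5300] → [-0.5172, -0.3621, 0.2668, 0.5736, -0.8192, 0.0000]
J3: z=[0.5736, -0.8192, 0.0000] o=[-0.2329, -0.1631, 0.6003] → [-0.4596, -0.3218, 0.1011, 0.5736, -0.8192, 0.0000]
J4: z=[0.2936, 0.2056, 0.9336] o=[-0.6306, -0.4415, 0.7867] → [0.1265, 0.5932, -0.1704, 0.2936, 0.2056, 0.9336]
q̇ = J⁺·V = [-0.9400, -0.4150, -0.1200, 0.4500]

-0.9400 -0.4150 -0.1200 0.4500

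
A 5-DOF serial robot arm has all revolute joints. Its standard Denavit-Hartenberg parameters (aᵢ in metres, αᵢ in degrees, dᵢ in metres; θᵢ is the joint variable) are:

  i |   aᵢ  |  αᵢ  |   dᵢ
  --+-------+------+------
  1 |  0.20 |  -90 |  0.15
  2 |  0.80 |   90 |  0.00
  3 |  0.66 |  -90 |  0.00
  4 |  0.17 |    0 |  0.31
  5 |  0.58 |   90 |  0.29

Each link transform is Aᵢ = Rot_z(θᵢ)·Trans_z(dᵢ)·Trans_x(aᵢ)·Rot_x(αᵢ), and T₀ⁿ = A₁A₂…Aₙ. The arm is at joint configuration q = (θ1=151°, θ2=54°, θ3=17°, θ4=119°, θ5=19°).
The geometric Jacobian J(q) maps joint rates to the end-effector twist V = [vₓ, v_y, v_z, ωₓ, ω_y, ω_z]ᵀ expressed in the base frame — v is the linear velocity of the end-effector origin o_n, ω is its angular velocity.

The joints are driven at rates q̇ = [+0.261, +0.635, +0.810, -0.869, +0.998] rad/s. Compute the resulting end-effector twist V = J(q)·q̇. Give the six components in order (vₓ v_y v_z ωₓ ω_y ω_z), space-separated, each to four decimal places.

0.8642 -0.5371 0.3238 -0.9214 -0.3563 0.7676

o_n = [-0.4872, -0.4350, -0.7842]
J₁: ẑ×o_n = [0.4350, -0.4872, 0.0000], ω = ẑ
J2: z=[-0.4848, -0.8746, 0.0000] o=[-0.1749, 0.0970, 0.1500] → [0.8171, -0.4529, -0.0152, -0.4848, -0.8746, 0.0000]
J3: z=[-0.7076, 0.3922, 0.5878] o=[-0.5862, 0.3249, -0.4972] → [0.3341, -0.1449, 0.4989, -0.7076, 0.3922, 0.5878]
J4: z=[-0.3133, -0.9197, 0.2365] o=[-1.0042, 0.3360, -1.0078] → [-0.0233, 0.1924, 0.7171, -0.3133, -0.9197, 0.2365]
J5: z=[-0.3133, -0.9197, 0.2365] o=[-0.9439, -0.0088, -0.9581] → [-0.0592, 0.1625, 0.5536, -0.3133, -0.9197, 0.2365]
V = J·q̇ = [0.8642, -0.5371, 0.3238, -0.9214, -0.3563, 0.7676]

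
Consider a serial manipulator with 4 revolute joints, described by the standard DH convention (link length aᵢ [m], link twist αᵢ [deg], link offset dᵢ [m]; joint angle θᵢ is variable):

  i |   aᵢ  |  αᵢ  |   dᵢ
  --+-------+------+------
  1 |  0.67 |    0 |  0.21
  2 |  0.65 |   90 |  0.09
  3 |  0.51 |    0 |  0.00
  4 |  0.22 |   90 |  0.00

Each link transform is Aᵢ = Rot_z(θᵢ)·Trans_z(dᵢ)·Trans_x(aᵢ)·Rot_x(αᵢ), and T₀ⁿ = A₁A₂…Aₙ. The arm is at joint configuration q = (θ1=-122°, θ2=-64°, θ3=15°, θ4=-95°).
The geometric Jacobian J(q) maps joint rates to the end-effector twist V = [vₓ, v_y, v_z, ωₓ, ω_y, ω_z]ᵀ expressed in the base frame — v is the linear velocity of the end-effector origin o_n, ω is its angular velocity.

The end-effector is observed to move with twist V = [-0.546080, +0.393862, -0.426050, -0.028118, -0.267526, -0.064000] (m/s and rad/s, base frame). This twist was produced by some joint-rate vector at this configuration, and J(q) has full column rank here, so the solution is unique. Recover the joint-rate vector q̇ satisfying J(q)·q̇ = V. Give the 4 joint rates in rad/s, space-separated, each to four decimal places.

-0.8820 0.8180 -0.8440 0.5750

o_n = [-1.5294, -0.4448, 0.2153]
J₁: ẑ×o_n = [0.4448, -1.5294, 0.0000], ω = ẑ
J2: z=[0.0000, 0.0000, 1.0000] o=[-0.3550, -0.5682, 0.2100] → [-0.1234, -1.1744, 0.0000, 0.0000, 0.0000, 1.0000]
J3: z=[0.1045, 0.9945, 0.0000] o=[-1.0015, -0.5002, 0.3000] → [-0.0842, 0.0088, 0.5308, 0.1045, 0.9945, 0.0000]
J4: z=[0.1045, 0.9945, 0.0000] o=[-1.4914, -0.4488, 0.4320] → [-0.2155, 0.0226, 0.0382, 0.1045, 0.9945, 0.0000]
q̇ = J⁺·V = [-0.8820, 0.8180, -0.8440, 0.5750]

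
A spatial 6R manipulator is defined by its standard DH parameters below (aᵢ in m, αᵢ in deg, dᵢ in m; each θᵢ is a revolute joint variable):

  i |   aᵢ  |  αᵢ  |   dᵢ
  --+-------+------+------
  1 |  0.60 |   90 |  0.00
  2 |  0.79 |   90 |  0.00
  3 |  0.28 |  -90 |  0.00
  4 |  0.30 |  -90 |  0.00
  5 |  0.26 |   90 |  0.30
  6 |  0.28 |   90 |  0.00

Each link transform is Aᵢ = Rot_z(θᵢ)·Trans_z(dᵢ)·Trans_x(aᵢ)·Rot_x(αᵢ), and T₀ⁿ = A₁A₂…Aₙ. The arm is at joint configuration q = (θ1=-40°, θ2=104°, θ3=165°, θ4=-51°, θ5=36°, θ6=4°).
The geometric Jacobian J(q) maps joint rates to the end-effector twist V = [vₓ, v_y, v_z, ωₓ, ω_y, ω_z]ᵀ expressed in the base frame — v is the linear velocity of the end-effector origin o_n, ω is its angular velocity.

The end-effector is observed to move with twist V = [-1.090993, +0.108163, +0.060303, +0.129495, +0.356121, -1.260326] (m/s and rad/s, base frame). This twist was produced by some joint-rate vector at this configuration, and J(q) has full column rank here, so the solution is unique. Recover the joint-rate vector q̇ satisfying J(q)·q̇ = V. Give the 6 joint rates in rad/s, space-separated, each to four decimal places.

0.1090 0.9630 -0.3610 0.9230 0.7690 0.8490

o_n = [0.3896, -1.0617, 0.0065]
J₁: ẑ×o_n = [1.0617, 0.3896, -0.0000], ω = ẑ
J2: z=[-0.6428, -0.7660, 0.0000] o=[0.4596, -0.3857, 0.0000] → [-0.0050, 0.0042, 0.3809, -0.6428, -0.7660, 0.0000]
J3: z=[0.7433, -0.6237, 0.2419] o=[0.3132, -0.2628, 0.7665] → [0.6673, 0.5834, -0.5462, 0.7433, -0.6237, 0.2419]
J4: z=[0.6689, 0.6997, -0.2511] o=[0.3168, -0.3604, 0.5041] → [-0.5243, 0.3146, -0.5200, 0.6689, 0.6997, -0.2511]
J5: z=[-0.4579, 0.1217, -0.8806] o=[0.4924, -0.5716, 0.3836] → [-0.4775, -0.0821, 0.2369, -0.4579, 0.1217, -0.8806]
J6: z=[0.8853, 0.1523, -0.4393] o=[0.3760, -0.7901, 0.0732] → [-0.1295, 0.0531, -0.2425, 0.8853, 0.1523, -0.4393]
q̇ = J⁺·V = [0.1090, 0.9630, -0.3610, 0.9230, 0.7690, 0.8490]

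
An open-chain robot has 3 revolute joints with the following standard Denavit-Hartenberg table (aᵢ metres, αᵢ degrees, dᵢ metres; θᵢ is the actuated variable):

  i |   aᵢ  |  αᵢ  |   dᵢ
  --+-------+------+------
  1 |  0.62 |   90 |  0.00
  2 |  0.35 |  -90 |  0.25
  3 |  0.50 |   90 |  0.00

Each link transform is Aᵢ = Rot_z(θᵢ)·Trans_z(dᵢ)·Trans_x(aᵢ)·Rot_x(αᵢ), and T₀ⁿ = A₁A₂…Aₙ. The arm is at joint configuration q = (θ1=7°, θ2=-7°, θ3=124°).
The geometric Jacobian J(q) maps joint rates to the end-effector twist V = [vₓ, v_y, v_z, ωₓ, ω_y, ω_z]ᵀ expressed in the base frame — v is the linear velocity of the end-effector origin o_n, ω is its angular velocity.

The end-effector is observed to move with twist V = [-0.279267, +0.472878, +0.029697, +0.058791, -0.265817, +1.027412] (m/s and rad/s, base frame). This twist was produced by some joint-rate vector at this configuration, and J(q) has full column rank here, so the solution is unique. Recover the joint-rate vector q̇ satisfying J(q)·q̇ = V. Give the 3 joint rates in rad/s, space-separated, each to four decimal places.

0.8160 0.2710 0.2130

o_n = [0.6647, 0.2474, -0.0086]
J₁: ẑ×o_n = [-0.2474, 0.6647, 0.0000], ω = ẑ
J2: z=[0.1219, -0.9925, 0.0000] o=[0.6154, 0.0756, 0.0000] → [0.0085, 0.0010, 0.0699, 0.1219, -0.9925, 0.0000]
J3: z=[0.1210, 0.0149, 0.9925] o=[0.9906, -0.1302, -0.0427] → [-0.3743, -0.3277, 0.0505, 0.1210, 0.0149, 0.9925]
q̇ = J⁺·V = [0.8160, 0.2710, 0.2130]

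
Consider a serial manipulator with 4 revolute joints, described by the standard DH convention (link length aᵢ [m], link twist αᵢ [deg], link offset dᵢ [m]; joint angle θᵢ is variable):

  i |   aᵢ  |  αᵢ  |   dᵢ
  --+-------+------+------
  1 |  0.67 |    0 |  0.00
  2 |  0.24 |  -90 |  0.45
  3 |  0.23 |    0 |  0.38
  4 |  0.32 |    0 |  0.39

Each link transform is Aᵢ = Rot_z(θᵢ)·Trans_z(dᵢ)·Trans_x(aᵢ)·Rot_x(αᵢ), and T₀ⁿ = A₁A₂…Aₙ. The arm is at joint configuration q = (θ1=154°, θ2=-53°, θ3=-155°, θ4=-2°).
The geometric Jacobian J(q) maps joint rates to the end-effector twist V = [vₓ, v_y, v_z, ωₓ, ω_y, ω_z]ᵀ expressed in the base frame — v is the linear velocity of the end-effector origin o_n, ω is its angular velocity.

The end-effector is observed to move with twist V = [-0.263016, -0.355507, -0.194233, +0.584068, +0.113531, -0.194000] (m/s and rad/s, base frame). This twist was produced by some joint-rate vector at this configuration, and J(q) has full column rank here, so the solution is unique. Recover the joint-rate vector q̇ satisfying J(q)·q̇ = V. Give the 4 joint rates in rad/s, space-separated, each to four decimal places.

0.6820 -0.8760 -0.0910 -0.5040

o_n = [-1.3079, -0.1114, 0.6722]
J₁: ẑ×o_n = [0.1114, -1.3079, 0.0000], ω = ẑ
J2: z=[0.0000, 0.0000, 1.0000] o=[-0.6022, 0.2937, 0.0000] → [0.4051, -0.7057, 0.0000, 0.0000, 0.0000, 1.0000]
J3: z=[-0.9816, -0.1908, 0.0000] o=[-0.6480, 0.5293, 0.4500] → [-0.0424, 0.2182, 0.5030, -0.9816, -0.1908, 0.0000]
J4: z=[-0.9816, -0.1908, 0.0000] o=[-0.9812, 0.2522, 0.5472] → [-0.0239, 0.1227, 0.2946, -0.9816, -0.1908, 0.0000]
q̇ = J⁺·V = [0.6820, -0.8760, -0.0910, -0.5040]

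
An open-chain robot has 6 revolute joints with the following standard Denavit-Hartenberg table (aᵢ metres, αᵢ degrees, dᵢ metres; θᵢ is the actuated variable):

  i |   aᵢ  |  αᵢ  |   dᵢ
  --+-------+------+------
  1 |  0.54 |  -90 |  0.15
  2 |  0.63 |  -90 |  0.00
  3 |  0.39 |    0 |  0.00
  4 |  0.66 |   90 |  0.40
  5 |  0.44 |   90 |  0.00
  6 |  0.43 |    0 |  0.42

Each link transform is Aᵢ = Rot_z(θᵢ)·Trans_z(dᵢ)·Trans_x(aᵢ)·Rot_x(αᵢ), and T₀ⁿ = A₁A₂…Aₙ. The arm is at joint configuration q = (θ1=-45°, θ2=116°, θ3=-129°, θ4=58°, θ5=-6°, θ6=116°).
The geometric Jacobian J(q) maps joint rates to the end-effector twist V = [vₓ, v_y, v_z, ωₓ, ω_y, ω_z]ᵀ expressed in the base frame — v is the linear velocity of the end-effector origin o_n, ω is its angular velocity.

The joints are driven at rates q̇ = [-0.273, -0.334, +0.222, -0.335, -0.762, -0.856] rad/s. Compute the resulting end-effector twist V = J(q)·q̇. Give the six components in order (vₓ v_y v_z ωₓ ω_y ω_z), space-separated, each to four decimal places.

0.4681 -0.5153 0.0604 -1.0534 0.3498 -0.6231

o_n = [1.1989, 0.5660, -0.1400]
J₁: ẑ×o_n = [-0.5660, 1.1989, 0.0000], ω = ẑ
J2: z=[0.7071, 0.7071, 0.0000] o=[0.3818, -0.3818, 0.1500] → [-0.2050, 0.2050, 0.0925, 0.7071, 0.7071, 0.0000]
J3: z=[-0.6355, 0.6355, 0.4384] o=[0.1866, -0.1866, -0.4162] → [-0.1543, 0.6194, -1.1216, -0.6355, 0.6355, 0.4384]
J4: z=[-0.6355, 0.6355, 0.4384] o=[0.4769, -0.0483, -0.1956] → [-0.2339, 0.3519, -0.8492, -0.6355, 0.6355, 0.4384]
J5: z=[0.5233, -0.0629, 0.8498] o=[0.5974, 0.7138, -0.2134] → [0.1210, 0.4727, -0.0395, 0.5233, -0.0629, 0.8498]
J6: z=[0.5727, -0.7125, -0.4054] o=[0.8750, 1.0213, -0.3616] → [-0.3425, -0.2582, -0.0300, 0.5727, -0.7125, -0.4054]
V = J·q̇ = [0.4681, -0.5153, 0.0604, -1.0534, 0.3498, -0.6231]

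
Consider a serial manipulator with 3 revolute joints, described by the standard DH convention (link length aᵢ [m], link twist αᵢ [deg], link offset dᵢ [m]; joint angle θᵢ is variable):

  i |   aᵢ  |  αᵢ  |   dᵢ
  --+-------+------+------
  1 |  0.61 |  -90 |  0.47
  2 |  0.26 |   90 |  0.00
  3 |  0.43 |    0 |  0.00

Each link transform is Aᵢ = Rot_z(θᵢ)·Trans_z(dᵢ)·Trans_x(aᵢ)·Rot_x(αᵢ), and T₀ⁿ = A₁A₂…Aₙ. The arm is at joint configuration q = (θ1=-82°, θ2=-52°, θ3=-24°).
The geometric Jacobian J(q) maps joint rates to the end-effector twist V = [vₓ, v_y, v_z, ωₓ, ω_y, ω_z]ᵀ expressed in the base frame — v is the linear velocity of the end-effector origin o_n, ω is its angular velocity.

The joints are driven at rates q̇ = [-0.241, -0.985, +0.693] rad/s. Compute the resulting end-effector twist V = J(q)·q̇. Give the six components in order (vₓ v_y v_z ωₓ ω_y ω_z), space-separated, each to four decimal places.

-0.0379 0.4736 0.4914 -1.0514 0.4037 0.1857

o_n = [-0.0324, -1.0264, 0.9844]
J₁: ẑ×o_n = [1.0264, -0.0324, 0.0000], ω = ẑ
J2: z=[0.9903, 0.1392, 0.0000] o=[0.0849, -0.6041, 0.4700] → [0.0716, -0.5094, -0.4019, 0.9903, 0.1392, 0.0000]
J3: z=[-0.1097, 0.7803, 0.6157] o=[0.1072, -0.7626, 0.6749] → [0.4040, -0.0520, 0.1378, -0.1097, 0.7803, 0.6157]
V = J·q̇ = [-0.0379, 0.4736, 0.4914, -1.0514, 0.4037, 0.1857]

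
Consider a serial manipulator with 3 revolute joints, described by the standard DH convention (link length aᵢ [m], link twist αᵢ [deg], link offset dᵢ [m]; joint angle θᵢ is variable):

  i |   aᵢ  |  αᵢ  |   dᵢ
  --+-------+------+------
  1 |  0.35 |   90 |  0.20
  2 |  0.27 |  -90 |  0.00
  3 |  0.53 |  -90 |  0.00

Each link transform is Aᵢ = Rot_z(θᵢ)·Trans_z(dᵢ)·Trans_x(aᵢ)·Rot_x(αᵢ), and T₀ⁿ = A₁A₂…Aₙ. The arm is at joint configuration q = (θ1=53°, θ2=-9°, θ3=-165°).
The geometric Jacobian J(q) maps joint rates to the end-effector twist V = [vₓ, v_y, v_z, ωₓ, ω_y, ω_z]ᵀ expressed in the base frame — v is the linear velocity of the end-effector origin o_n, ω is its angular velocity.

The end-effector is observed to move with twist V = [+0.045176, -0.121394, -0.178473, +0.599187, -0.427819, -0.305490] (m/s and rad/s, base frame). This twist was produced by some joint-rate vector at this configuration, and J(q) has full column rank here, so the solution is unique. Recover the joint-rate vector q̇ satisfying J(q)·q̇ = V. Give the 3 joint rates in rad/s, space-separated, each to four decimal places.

o_n = [0.1764, 0.0061, 0.2378]
J₁: ẑ×o_n = [-0.0061, 0.1764, 0.0000], ω = ẑ
J2: z=[0.7986, -0.6018, 0.0000] o=[0.2106, 0.2795, 0.2000] → [-0.0228, -0.0302, -0.2390, 0.7986, -0.6018, 0.0000]
J3: z=[0.0941, 0.1249, 0.9877] o=[0.3711, 0.4925, 0.1578] → [0.4904, -0.1999, -0.0215, 0.0941, 0.1249, 0.9877]
q̇ = J⁺·V = [-0.4250, 0.7360, 0.1210]

-0.4250 0.7360 0.1210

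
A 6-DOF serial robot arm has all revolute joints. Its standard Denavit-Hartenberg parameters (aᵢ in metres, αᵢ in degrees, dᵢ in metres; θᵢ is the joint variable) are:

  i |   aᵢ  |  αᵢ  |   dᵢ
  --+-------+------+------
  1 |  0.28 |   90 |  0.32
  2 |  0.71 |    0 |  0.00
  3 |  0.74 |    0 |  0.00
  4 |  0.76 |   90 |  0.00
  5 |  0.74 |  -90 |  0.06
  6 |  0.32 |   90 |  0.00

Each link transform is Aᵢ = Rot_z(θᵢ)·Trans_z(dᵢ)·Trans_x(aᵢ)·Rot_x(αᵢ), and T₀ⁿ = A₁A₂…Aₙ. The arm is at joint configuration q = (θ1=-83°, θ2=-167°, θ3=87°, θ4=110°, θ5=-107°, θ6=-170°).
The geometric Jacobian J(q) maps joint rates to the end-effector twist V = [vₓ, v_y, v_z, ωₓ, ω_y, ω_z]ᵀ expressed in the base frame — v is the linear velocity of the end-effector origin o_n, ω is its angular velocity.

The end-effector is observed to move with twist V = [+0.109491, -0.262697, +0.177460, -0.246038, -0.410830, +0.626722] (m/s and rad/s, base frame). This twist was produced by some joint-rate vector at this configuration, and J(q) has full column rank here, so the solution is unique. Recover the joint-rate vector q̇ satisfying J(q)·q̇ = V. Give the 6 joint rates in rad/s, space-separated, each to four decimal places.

o_n = [0.4429, -0.2731, -0.3507]
J₁: ẑ×o_n = [0.2731, 0.4429, -0.0000], ω = ẑ
J2: z=[-0.9925, -0.1219, 0.0000] o=[0.0341, -0.2779, 0.3200] → [0.0817, -0.6657, 0.0451, -0.9925, -0.1219, 0.0000]
J3: z=[-0.9925, -0.1219, 0.0000] o=[-0.0502, 0.4087, 0.1603] → [0.0623, -0.5071, 0.7369, -0.9925, -0.1219, 0.0000]
J4: z=[-0.9925, -0.1219, 0.0000] o=[-0.0345, 0.2812, -0.5685] → [-0.0265, 0.2162, 0.6084, -0.9925, -0.1219, 0.0000]
J5: z=[0.0609, -0.4963, -0.8660] o=[0.0457, -0.3721, -0.1885] → [0.1662, -0.3341, 0.2031, 0.0609, -0.4963, -0.8660]
J6: z=[0.3911, -0.7864, 0.4782] o=[0.7289, -0.1296, -0.3486] → [0.0702, -0.1360, -0.2810, 0.3911, -0.7864, 0.4782]
q̇ = J⁺·V = [0.2100, -0.0190, 0.6260, -0.1490, -0.1720, 0.5600]

0.2100 -0.0190 0.6260 -0.1490 -0.1720 0.5600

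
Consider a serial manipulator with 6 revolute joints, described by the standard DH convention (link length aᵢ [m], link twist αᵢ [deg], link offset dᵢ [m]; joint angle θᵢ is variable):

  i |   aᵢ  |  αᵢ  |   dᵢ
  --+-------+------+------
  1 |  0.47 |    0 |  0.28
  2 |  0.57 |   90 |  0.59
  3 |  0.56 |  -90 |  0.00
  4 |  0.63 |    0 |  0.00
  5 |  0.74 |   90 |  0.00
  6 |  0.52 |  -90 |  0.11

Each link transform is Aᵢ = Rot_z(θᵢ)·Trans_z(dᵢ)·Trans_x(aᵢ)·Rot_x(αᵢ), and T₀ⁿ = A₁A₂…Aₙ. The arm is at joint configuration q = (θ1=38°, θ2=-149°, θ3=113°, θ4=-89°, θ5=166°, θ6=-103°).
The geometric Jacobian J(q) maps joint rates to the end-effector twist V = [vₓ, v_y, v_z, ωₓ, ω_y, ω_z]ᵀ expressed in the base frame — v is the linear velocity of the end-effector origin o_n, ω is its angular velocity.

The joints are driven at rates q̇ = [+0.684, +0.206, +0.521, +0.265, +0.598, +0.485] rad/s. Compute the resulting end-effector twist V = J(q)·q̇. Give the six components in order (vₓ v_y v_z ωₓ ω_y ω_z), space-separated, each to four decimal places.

o_n = [0.0691, -0.3626, 1.8212]
J₁: ẑ×o_n = [0.3626, 0.0691, -0.0000], ω = ẑ
J2: z=[0.0000, 0.0000, 1.0000] o=[0.3704, 0.2894, 0.2800] → [0.6520, -0.3013, 0.0000, 0.0000, 0.0000, 1.0000]
J3: z=[-0.9336, 0.3584, 0.0000] o=[0.1661, -0.2428, 0.8700] → [0.3409, 0.8881, 0.1466, -0.9336, 0.3584, 0.0000]
J4: z=[0.3299, 0.8594, -0.3907] o=[0.2445, -0.0385, 1.3855] → [0.2478, -0.0752, 0.0438, 0.3299, 0.8594, -0.3907]
J5: z=[0.3299, 0.8594, -0.3907] o=[-0.3420, 0.1912, 1.3956] → [0.1494, -0.3011, -0.5360, 0.3299, 0.8594, -0.3907]
J6: z=[-0.0736, 0.4360, 0.8969] o=[0.3544, -0.0064, 1.5488] → [0.4383, -0.2359, 0.1506, -0.0736, 0.4360, 0.8969]
V = J·q̇ = [0.9275, 0.1335, -0.1595, -0.2374, 1.1398, 0.9878]

0.9275 0.1335 -0.1595 -0.2374 1.1398 0.9878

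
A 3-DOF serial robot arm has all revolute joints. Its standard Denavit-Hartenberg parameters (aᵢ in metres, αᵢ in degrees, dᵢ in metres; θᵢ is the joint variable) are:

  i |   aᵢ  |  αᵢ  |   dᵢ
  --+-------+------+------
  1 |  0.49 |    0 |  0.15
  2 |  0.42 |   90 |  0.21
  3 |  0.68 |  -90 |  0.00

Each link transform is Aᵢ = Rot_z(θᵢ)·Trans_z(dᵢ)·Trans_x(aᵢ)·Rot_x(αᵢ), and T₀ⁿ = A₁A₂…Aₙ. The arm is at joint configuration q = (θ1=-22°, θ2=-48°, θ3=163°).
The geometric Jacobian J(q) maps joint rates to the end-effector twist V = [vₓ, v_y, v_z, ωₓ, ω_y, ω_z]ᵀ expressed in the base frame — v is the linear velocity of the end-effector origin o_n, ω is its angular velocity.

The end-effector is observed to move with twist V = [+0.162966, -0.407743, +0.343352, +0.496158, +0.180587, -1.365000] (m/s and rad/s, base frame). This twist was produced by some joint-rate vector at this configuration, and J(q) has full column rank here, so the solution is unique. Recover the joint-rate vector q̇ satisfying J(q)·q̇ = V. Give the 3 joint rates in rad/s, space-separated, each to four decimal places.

o_n = [0.3756, 0.0328, 0.5588]
J₁: ẑ×o_n = [-0.0328, 0.3756, 0.0000], ω = ẑ
J2: z=[0.0000, 0.0000, 1.0000] o=[0.4543, -0.1836, 0.1500] → [-0.2164, -0.0788, 0.0000, 0.0000, 0.0000, 1.0000]
J3: z=[-0.9397, -0.3420, 0.0000] o=[0.5980, -0.5782, 0.3600] → [-0.0680, 0.1868, -0.6503, -0.9397, -0.3420, 0.0000]
q̇ = J⁺·V = [-0.9170, -0.4480, -0.5280]

-0.9170 -0.4480 -0.5280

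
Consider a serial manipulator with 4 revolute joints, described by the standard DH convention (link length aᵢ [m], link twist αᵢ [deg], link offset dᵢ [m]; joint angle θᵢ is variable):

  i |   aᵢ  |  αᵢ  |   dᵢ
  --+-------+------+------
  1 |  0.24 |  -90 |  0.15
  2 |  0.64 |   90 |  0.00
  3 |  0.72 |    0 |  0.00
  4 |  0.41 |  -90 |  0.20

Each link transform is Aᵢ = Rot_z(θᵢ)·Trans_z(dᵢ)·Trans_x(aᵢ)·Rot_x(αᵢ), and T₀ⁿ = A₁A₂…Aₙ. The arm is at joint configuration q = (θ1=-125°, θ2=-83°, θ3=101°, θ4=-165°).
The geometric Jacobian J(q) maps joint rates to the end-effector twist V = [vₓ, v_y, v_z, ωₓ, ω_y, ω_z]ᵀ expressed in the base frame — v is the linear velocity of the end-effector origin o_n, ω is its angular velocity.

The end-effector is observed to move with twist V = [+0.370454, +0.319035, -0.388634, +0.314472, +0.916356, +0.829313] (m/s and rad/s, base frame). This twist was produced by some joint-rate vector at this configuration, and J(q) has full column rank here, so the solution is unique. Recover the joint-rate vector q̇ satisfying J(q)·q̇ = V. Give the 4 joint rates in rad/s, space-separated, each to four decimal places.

0.7150 -0.2680 0.9990 -0.0610

o_n = [0.2056, -0.2961, 0.8516]
J₁: ẑ×o_n = [0.2961, 0.2056, -0.0000], ω = ẑ
J2: z=[0.8192, -0.5736, 0.0000] o=[-0.1377, -0.1966, 0.1500] → [-0.4024, -0.5747, 0.1154, 0.8192, -0.5736, 0.0000]
J3: z=[0.5693, 0.8130, 0.1219] o=[-0.1824, -0.2605, 0.7852] → [0.0583, 0.0095, -0.3357, 0.5693, 0.8130, 0.1219]
J4: z=[0.5693, 0.8130, 0.1219] o=[0.4062, -0.6522, 0.6489] → [0.1215, -0.1399, 0.3658, 0.5693, 0.8130, 0.1219]
q̇ = J⁺·V = [0.7150, -0.2680, 0.9990, -0.0610]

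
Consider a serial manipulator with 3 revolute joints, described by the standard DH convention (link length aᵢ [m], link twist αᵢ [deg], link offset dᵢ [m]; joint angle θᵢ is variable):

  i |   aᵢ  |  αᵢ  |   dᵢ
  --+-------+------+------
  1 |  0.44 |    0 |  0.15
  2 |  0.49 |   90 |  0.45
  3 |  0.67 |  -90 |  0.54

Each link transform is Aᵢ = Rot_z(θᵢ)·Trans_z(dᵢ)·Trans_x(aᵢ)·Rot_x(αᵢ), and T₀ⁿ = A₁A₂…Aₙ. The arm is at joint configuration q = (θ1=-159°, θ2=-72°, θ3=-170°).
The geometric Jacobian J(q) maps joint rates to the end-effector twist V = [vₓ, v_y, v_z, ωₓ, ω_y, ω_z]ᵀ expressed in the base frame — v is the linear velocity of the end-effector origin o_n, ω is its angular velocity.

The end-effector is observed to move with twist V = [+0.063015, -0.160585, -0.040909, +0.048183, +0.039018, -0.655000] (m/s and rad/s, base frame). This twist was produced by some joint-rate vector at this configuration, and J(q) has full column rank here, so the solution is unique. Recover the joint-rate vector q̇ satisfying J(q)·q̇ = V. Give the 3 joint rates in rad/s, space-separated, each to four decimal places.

o_n = [0.1158, 0.0502, 0.4837]
J₁: ẑ×o_n = [-0.0502, 0.1158, 0.0000], ω = ẑ
J2: z=[0.0000, 0.0000, 1.0000] o=[-0.4108, -0.1577, 0.1500] → [-0.2079, 0.5265, 0.0000, 0.0000, 0.0000, 1.0000]
J3: z=[0.7771, 0.6293, 0.0000] o=[-0.7191, 0.2231, 0.6000] → [-0.0732, 0.0904, -0.6598, 0.7771, 0.6293, 0.0000]
q̇ = J⁺·V = [-0.4350, -0.2200, 0.0620]

-0.4350 -0.2200 0.0620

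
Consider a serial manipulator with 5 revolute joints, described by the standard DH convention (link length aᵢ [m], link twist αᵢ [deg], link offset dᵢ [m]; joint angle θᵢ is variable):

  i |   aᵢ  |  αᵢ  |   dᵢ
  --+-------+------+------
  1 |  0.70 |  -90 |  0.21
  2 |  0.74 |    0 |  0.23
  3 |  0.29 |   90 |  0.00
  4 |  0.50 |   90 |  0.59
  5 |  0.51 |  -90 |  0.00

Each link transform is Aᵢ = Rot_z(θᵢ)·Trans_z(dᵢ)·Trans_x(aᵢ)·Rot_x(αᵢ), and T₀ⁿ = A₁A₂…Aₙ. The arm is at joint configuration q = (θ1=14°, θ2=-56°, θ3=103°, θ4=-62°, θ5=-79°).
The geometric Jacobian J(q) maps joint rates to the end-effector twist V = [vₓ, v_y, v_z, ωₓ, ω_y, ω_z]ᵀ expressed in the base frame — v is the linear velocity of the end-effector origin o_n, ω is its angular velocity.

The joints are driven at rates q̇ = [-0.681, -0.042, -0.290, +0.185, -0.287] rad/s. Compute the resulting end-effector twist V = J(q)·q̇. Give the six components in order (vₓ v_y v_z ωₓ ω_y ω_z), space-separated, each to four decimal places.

o_n = [1.5936, 0.0908, 0.4673]
J₁: ẑ×o_n = [-0.0908, 1.5936, 0.0000], ω = ẑ
J2: z=[-0.2419, 0.9703, 0.0000] o=[0.6792, 0.1693, 0.2100] → [0.2496, 0.0622, -0.8682, -0.2419, 0.9703, 0.0000]
J3: z=[-0.2419, 0.9703, 0.0000] o=[1.0251, 0.4926, 0.8235] → [-0.3456, -0.0862, -0.4544, -0.2419, 0.9703, 0.0000]
J4: z=[0.7096, 0.1769, 0.6820] o=[1.2170, 0.5405, 0.6114] → [0.2812, 0.3591, -0.3857, 0.7096, 0.1769, 0.6820]
J5: z=[-0.4707, -0.6012, 0.6457] o=[1.8978, 0.2552, 0.8421] → [0.3315, -0.3729, -0.1055, -0.4707, -0.6012, 0.6457]
V = J·q̇ = [0.1085, -0.8894, 0.1272, 0.3467, -0.1169, -0.7402]

0.1085 -0.8894 0.1272 0.3467 -0.1169 -0.7402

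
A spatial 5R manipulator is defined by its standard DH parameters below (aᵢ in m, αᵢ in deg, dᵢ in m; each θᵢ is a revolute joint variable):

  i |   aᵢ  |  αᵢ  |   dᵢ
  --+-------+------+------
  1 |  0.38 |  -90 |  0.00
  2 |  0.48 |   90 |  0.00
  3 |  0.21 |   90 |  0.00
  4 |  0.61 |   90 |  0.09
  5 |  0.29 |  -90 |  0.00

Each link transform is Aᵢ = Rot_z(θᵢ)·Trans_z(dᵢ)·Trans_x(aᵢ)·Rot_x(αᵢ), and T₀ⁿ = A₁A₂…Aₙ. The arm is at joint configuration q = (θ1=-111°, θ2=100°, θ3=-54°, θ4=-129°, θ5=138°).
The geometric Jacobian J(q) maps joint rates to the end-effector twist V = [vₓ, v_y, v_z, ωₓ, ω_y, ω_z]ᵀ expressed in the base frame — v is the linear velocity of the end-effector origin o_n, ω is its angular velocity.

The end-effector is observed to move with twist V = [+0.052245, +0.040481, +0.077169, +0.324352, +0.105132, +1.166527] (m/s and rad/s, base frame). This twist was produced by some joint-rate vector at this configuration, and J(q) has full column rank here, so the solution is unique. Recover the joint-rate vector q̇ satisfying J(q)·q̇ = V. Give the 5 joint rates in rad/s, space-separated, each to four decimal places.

o_n = [-0.1408, 0.0128, -0.1710]
J₁: ẑ×o_n = [-0.0128, -0.1408, 0.0000], ω = ẑ
J2: z=[0.9336, -0.3584, 0.0000] o=[-0.1362, -0.3548, 0.0000] → [0.0613, 0.1597, 0.3415, 0.9336, -0.3584, 0.0000]
J3: z=[-0.3529, -0.9194, -0.1736] o=[-0.1063, -0.2769, -0.4727] → [-0.2271, 0.1125, -0.1339, -0.3529, -0.9194, -0.1736]
J4: z=[-0.5991, 0.0795, 0.7967] o=[-0.2572, -0.1961, -0.5943] → [-0.1327, 0.3463, -0.1344, -0.5991, 0.0795, 0.7967]
J5: z=[0.3364, -0.8780, 0.3406] o=[0.1321, 0.0991, -0.2180] → [-0.0119, -0.1087, -0.2686, 0.3364, -0.8780, 0.3406]
q̇ = J⁺·V = [0.6900, 0.3850, -0.4210, 0.4200, 0.2020]

0.6900 0.3850 -0.4210 0.4200 0.2020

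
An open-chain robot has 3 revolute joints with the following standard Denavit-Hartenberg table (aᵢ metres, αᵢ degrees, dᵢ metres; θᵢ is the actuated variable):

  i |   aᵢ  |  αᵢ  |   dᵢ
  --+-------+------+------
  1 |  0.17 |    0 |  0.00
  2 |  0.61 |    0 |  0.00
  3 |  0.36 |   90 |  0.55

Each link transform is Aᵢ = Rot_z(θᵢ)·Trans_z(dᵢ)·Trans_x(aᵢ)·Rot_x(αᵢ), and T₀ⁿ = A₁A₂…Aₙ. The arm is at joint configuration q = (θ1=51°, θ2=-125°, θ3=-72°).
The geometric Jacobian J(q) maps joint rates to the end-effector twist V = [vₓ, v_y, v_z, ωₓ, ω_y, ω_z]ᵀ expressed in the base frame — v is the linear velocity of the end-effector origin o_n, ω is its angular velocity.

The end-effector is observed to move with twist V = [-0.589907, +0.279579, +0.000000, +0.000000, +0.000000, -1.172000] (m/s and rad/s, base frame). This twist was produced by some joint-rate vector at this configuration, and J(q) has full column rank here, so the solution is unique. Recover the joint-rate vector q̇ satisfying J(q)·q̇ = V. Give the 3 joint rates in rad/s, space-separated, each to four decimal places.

o_n = [-0.0233, -0.6556, 0.5500]
J₁: ẑ×o_n = [0.6556, -0.0233, 0.0000], ω = ẑ
J2: z=[0.0000, 0.0000, 1.0000] o=[0.1070, 0.1321, 0.0000] → [0.7877, -0.1303, 0.0000, 0.0000, 0.0000, 1.0000]
J3: z=[0.0000, 0.0000, 1.0000] o=[0.2751, -0.4543, 0.0000] → [0.2013, -0.2985, 0.0000, 0.0000, 0.0000, 1.0000]
q̇ = J⁺·V = [0.2160, -0.7710, -0.6170]

0.2160 -0.7710 -0.6170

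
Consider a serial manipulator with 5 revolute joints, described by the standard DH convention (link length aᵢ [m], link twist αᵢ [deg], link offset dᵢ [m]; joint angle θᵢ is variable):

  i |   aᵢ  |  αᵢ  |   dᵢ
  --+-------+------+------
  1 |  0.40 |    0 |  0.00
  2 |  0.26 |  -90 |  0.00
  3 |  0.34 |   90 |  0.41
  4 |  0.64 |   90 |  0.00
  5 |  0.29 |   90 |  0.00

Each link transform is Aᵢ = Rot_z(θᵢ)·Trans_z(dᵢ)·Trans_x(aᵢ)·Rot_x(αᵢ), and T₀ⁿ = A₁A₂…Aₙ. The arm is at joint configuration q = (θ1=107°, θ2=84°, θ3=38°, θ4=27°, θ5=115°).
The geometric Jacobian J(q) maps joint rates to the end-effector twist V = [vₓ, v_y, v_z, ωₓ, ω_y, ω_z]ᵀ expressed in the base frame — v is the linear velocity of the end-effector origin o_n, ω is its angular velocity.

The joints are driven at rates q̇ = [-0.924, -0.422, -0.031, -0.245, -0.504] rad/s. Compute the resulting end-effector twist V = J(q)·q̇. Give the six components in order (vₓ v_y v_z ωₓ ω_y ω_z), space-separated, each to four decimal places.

o_n = [-1.0276, -0.4515, -0.2861]
J₁: ẑ×o_n = [0.4515, -1.0276, 0.0000], ω = ẑ
J2: z=[0.0000, 0.0000, 1.0000] o=[-0.1169, 0.3825, 0.0000] → [0.8340, -0.9106, 0.0000, 0.0000, 0.0000, 1.0000]
J3: z=[0.1908, -0.9816, 0.0000] o=[-0.3722, 0.3329, 0.0000] → [0.2808, 0.0546, -0.7930, 0.1908, -0.9816, 0.0000]
J4: z=[-0.6044, -0.1175, 0.7880] o=[-0.5569, -0.1207, -0.2093] → [0.2697, -0.4173, 0.1446, -0.6044, -0.1175, 0.7880]
J5: z=[-0.5212, 0.8064, -0.2795] o=[-0.9426, -0.4916, -0.5604] → [0.2324, 0.1667, 0.0476, -0.5212, 0.8064, -0.2795]
V = J·q̇ = [-0.9610, 1.3503, -0.0348, 0.4048, -0.3472, -1.3982]

-0.9610 1.3503 -0.0348 0.4048 -0.3472 -1.3982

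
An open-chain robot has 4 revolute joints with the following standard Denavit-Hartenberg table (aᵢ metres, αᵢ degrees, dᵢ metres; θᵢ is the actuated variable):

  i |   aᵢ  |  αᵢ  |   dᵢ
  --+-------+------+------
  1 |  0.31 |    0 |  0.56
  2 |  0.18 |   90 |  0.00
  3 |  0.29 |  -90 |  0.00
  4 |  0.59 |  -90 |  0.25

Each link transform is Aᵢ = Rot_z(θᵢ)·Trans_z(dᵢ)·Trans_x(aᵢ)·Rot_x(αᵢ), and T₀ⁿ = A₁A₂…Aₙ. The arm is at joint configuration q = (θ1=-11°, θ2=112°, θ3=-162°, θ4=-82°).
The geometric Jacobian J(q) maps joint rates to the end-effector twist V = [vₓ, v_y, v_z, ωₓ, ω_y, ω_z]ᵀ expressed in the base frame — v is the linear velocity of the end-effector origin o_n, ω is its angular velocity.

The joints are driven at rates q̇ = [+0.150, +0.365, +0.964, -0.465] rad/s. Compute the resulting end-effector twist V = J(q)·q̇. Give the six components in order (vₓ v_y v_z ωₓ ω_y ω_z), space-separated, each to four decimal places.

o_n = [0.8963, -0.0425, 0.2072]
J₁: ẑ×o_n = [0.0425, 0.8963, -0.0000], ω = ẑ
J2: z=[0.0000, 0.0000, 1.0000] o=[0.3043, -0.0592, 0.5600] → [-0.0166, 0.5920, 0.0000, 0.0000, 0.0000, 1.0000]
J3: z=[0.9816, 0.1908, 0.0000] o=[0.2700, 0.1175, 0.5600] → [-0.0673, 0.3463, -0.2766, 0.9816, 0.1908, 0.0000]
J4: z=[-0.0590, 0.3033, -0.9511] o=[0.3226, -0.1532, 0.4704] → [0.0254, -0.5611, -0.1805, -0.0590, 0.3033, -0.9511]
V = J·q̇ = [-0.0764, 0.9452, -0.1827, 0.9737, 0.0429, 0.9572]

-0.0764 0.9452 -0.1827 0.9737 0.0429 0.9572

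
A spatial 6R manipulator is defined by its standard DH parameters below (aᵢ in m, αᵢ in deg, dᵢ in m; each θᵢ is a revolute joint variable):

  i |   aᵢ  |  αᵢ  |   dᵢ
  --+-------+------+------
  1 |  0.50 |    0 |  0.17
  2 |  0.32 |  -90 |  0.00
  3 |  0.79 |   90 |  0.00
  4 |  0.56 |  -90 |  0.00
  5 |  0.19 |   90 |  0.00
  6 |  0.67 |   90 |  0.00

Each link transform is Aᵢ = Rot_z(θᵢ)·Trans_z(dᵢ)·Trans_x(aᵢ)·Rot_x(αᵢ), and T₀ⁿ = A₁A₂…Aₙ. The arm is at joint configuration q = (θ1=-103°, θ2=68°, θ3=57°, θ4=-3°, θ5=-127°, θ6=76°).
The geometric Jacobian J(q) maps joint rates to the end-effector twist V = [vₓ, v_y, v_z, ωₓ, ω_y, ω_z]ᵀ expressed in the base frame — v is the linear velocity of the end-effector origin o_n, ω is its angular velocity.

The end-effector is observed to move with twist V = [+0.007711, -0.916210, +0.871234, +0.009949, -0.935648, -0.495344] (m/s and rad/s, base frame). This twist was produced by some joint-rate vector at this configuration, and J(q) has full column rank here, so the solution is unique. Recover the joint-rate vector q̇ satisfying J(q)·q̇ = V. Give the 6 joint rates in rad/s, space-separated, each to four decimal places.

o_n = [1.2275, -0.6551, -0.6595]
J₁: ẑ×o_n = [0.6551, 1.2275, -0.0000], ω = ẑ
J2: z=[0.0000, 0.0000, 1.0000] o=[-0.1125, -0.4872, 0.1700] → [0.1679, 1.3400, -0.0000, 0.0000, 0.0000, 1.0000]
J3: z=[0.5736, 0.8192, 0.0000] o=[0.1497, -0.6707, 0.1700] → [-0.6795, 0.4758, -0.8740, 0.5736, 0.8192, 0.0000]
J4: z=[0.6870, -0.4810, 0.5446] o=[0.5021, -0.9175, -0.4925] → [-0.0626, 0.5097, 0.5292, 0.6870, -0.4810, 0.5446]
J5: z=[0.5961, 0.8017, -0.0439] o=[0.7348, -1.1162, -0.9616] → [0.2624, -0.2017, -0.1201, 0.5961, 0.8017, -0.0439]
J6: z=[-0.7453, 0.5729, 0.3411] o=[0.7915, -1.1486, -0.7832] → [-0.0975, 0.2409, -0.6176, -0.7453, 0.5729, 0.3411]
q̇ = J⁺·V = [-0.4260, -0.2530, -0.5690, 0.4420, -0.1840, -0.1910]

-0.4260 -0.2530 -0.5690 0.4420 -0.1840 -0.1910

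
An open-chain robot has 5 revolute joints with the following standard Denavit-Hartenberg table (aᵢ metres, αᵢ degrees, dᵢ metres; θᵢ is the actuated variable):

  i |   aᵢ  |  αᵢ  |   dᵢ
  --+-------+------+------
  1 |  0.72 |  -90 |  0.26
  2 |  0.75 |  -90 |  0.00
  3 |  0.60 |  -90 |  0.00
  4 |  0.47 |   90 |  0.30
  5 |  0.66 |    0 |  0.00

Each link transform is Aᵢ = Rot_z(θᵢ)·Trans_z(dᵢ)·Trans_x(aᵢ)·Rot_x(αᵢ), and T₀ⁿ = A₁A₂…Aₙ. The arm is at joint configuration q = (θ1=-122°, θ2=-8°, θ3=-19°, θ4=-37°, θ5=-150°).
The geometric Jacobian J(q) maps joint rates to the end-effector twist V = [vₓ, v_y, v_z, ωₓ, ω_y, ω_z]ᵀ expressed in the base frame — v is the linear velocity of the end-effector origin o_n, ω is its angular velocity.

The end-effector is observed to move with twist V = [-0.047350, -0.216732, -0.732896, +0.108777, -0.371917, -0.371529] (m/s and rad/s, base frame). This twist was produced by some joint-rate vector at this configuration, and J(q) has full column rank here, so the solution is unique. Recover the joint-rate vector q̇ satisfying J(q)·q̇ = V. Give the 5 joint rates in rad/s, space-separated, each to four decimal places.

o_n = [-0.8556, -1.7416, 0.4918]
J₁: ẑ×o_n = [1.7416, -0.8556, 0.0000], ω = ẑ
J2: z=[0.8480, -0.5299, 0.0000] o=[-0.3815, -0.6106, 0.2600] → [-0.1229, -0.1966, -1.2104, 0.8480, -0.5299, 0.0000]
J3: z=[-0.0738, -0.1180, -0.9903] o=[-0.7751, -1.2404, 0.3644] → [-0.5113, 0.0891, 0.0275, -0.0738, -0.1180, -0.9903]
J4: z=[-0.9727, 0.2276, 0.0453] o=[-0.9072, -1.8204, 0.4433] → [0.0075, 0.0495, -0.0884, -0.9727, 0.2276, 0.0453]
J5: z=[0.0735, 0.4874, -0.8701] o=[-1.3024, -2.1483, 0.2262] → [0.4833, -0.4083, -0.1879, 0.0735, 0.4874, -0.8701]
q̇ = J⁺·V = [0.2530, 0.6100, 0.7270, 0.3580, -0.0910]

0.2530 0.6100 0.7270 0.3580 -0.0910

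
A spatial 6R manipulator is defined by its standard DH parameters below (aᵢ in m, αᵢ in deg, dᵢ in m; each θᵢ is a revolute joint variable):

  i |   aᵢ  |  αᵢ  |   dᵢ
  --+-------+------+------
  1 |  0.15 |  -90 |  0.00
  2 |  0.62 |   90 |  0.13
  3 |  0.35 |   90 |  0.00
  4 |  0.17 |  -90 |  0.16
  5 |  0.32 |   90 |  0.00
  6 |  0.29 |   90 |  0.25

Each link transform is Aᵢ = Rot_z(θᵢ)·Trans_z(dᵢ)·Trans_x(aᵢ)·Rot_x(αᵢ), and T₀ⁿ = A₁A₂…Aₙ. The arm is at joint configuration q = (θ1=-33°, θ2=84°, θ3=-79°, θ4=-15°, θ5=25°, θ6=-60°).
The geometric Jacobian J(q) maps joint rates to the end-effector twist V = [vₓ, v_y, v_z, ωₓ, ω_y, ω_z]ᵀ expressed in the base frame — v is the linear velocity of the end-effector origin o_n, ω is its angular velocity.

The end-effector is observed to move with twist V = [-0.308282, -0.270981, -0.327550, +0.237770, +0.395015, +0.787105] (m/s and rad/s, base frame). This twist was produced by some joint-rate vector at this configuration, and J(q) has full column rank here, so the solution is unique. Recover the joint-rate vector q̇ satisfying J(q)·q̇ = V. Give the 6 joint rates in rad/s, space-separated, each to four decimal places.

o_n = [-0.6343, -0.5980, -0.6571]
J₁: ẑ×o_n = [0.5980, -0.6343, 0.0000], ω = ẑ
J2: z=[0.5446, 0.8387, 0.0000] o=[0.1258, -0.0817, 0.0000] → [-0.5511, 0.3579, 0.3563, 0.5446, 0.8387, 0.0000]
J3: z=[0.8341, -0.5417, 0.1045] o=[0.2510, -0.0080, -0.6166] → [0.0836, -0.0587, -0.9716, 0.8341, -0.5417, 0.1045]
J4: z=[-0.1900, -0.1041, 0.9762] o=[0.0697, -0.2999, -0.6830] → [0.2883, -0.6823, -0.0167, -0.1900, -0.1041, 0.9762]
J5: z=[0.6716, -0.7391, 0.0519] o=[-0.0824, -0.4297, -0.5626] → [0.0786, 0.0349, -0.5209, 0.6716, -0.7391, 0.0519]
J6: z=[-0.4748, -0.3756, 0.7959] o=[-0.2644, -0.6086, -0.7556] → [-0.0455, -0.2476, -0.1440, -0.4748, -0.3756, 0.7959]
q̇ = J⁺·V = [-0.2880, 0.6170, 0.9320, 0.7230, -0.8200, 0.3950]

-0.2880 0.6170 0.9320 0.7230 -0.8200 0.3950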